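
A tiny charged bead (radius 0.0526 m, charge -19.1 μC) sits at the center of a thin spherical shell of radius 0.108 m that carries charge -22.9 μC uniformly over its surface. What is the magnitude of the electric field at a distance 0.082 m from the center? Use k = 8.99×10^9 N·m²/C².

Symmetry ⇒ E = E(r) r̂. Gaussian sphere of radius r = 0.082 m (between the bodies, 0.0526 m < r < 0.108 m).
The shell at 0.108 m lies outside the Gaussian surface, so Q_enc = -19.1 μC = -1.91×10^-5 C.
Applying ∮E·dA = Q_enc/ε₀ with Φ = E(4πr²):
E = k|Q_enc|/r² = (8.99×10^9)(1.91×10^-5)/(0.082)² = 2.55×10^7 N/C.

|E| ≈ 2.55e7 N/C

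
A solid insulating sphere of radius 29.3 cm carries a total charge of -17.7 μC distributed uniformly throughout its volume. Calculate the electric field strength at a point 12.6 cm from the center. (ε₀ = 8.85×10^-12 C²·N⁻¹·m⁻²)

7.97e5 N/C

By spherical symmetry E is radial; choose a Gaussian sphere of radius r = 12.6 cm (r < R).
For a uniform sphere the enclosed fraction is (r/R)³, so Q_enc = (-17.7 μC)(0.126/0.293)³ = -1.408×10^-6 C.
Gauss's law: E·4πr² = Q_enc/ε₀.
E = |Q_enc|/(4πε₀r²) = (1.408×10^-6)/(4π·8.85×10^-12·(0.126)²) = 7.97e5 N/C.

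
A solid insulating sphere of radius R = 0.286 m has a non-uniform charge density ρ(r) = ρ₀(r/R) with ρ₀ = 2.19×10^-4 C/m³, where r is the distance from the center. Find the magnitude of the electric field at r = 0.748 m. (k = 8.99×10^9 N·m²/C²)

By spherical symmetry E is radial; choose a Gaussian sphere of radius r = 0.748 m (r > R, all charge enclosed).
Q_enc = 4π ∫₀^R ρ₀(r'/R)^1 r'² dr' = 4πρ₀R³/4 = 1.61×10^-5 C.
Applying ∮E·dA = Q_enc/ε₀ with Φ = E(4πr²):
E = k|Q_enc|/r² = (8.99×10^9)(1.61×10^-5)/(0.748)² = 2.59×10^5 N/C.

E = 2.59e5 N/C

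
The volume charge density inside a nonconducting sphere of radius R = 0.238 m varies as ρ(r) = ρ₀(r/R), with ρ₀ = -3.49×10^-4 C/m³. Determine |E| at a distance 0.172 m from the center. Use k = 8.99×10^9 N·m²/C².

|E| = 1.23e6 V/m

Symmetry ⇒ E = E(r) r̂. Gaussian sphere of radius r = 0.172 m (r < R).
Integrate the density: Q_enc = 4π ∫₀^r ρ₀(r'/R)^1 r'² dr' = 4πρ₀ r^4/(4·R) = -4.032e-6 C.
Applying ∮E·dA = Q_enc/ε₀ with Φ = E(4πr²):
E = k|Q_enc|/r² = (8.99×10^9)(4.032e-6)/(0.172)² = 1.23e6 N/C.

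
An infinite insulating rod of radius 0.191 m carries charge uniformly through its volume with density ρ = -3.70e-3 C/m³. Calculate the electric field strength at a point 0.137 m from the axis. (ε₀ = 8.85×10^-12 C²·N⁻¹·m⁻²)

E = 2.86×10^7 V/m

Take a coaxial cylindrical Gaussian surface of radius r = 0.137 m and length L (r < R).
Enclosed charge per unit length: λ_enc = ρ·πr² = (-3.70e-3)π(0.137)² = -2.182e-4 C/m.
Gauss's law: E·2πrL = λ_enc L/ε₀.
E = |λ_enc|/(2πε₀r) = (2.182e-4)/(2π·8.85×10^-12·0.137) = 2.86e7 N/C.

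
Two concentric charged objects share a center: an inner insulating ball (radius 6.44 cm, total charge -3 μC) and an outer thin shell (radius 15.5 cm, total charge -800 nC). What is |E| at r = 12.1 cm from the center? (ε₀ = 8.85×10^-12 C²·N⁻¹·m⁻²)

E ≈ 1.84e6 V/m

Take a concentric spherical Gaussian surface of radius r = 12.1 cm (between the bodies, 6.44 cm < r < 15.5 cm).
The shell at 15.5 cm lies outside the Gaussian surface, so Q_enc = -3 μC = -3.00×10^-6 C.
Gauss's law: E·4πr² = Q_enc/ε₀.
E = |Q_enc|/(4πε₀r²) = (3.00×10^-6)/(4π·8.85×10^-12·(0.121)²) = 1.84×10^6 N/C.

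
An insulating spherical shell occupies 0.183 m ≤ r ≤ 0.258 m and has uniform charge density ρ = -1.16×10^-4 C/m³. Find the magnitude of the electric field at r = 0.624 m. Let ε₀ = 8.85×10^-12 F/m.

|E| = 1.24e5 V/m

Use a concentric Gaussian sphere at r = 0.624 m (r > 0.258 m, enclosing the whole shell).
Q_enc = ρ·(4π/3)(b³ − a³) = (-1.16×10^-4)·(4π/3)·((0.258)³ − (0.183)³) = -5.367×10^-6 C.
Since E is radial and uniform over the Gaussian sphere, Φ = E·4πr² = Q_enc/ε₀.
E = |Q_enc|/(4πε₀r²) = (5.367×10^-6)/(4π·8.85×10^-12·(0.624)²) = 1.24×10^5 N/C.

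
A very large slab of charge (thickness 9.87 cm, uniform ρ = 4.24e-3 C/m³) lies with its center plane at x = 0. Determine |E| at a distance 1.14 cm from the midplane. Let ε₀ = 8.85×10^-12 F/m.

By symmetry E is perpendicular to the slab. A Gaussian pillbox from −1.14 cm to +1.14 cm (face area A) lies entirely within the slab.
Q_enc = ρ·(2x)·A and flux = 2EA, so 2EA = 2ρxA/ε₀ ⇒ E = |ρ|x/ε₀.
E = (4.24×10^-3)(0.0114)/(8.85×10^-12) = 5.46×10^6 N/C.

|E| = 5.46×10^6 N/C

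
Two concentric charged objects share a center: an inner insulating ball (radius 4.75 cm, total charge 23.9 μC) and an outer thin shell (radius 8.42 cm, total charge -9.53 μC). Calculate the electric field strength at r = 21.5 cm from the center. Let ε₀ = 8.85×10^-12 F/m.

|E| ≈ 2.80e6 N/C

Use a concentric Gaussian sphere at r = 21.5 cm (r > 8.42 cm, enclosing both).
Q_enc = (23.9 μC) + (-9.53 μC) = 1.437×10^-5 C.
Gauss's law: E·4πr² = Q_enc/ε₀.
E = |Q_enc|/(4πε₀r²) = (1.437e-5)/(4π·8.85×10^-12·(0.215)²) = 2.80×10^6 N/C.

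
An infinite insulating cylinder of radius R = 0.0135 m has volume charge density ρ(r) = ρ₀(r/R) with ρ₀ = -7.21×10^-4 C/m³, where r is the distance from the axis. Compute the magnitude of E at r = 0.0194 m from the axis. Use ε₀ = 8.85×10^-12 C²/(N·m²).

Take a coaxial cylindrical Gaussian surface of radius r = 0.0194 m and length L (r > R, full charge per length enclosed).
λ_enc = 2π ∫₀^R ρ₀(r'/R)^1 r' dr' = 2πρ₀R²/3 = -2.752×10^-7 C/m.
Gauss's law: E·2πrL = λ_enc L/ε₀.
E = |λ_enc|/(2πε₀r) = (2.752×10^-7)/(2π·8.85×10^-12·0.0194) = 2.55×10^5 N/C.

|E| ≈ 2.55e5 N/C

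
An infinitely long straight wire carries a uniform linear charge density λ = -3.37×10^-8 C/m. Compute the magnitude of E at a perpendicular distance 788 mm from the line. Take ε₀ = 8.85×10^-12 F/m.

|E| = 769 N/C

Take a coaxial cylindrical Gaussian surface of radius r = 788 mm and length L.
Q_enc = λL, so λ_enc = -3.37e-8 C/m.
Gauss's law: E·2πrL = λ_enc L/ε₀.
E = |λ_enc|/(2πε₀r) = (3.37e-8)/(2π·8.85×10^-12·0.788) = 769 N/C.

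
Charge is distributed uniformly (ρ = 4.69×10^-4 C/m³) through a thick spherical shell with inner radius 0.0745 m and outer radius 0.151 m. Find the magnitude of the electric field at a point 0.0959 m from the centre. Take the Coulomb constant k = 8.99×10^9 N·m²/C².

|E| ≈ 9.00e5 N/C

By spherical symmetry E is radial; choose a Gaussian sphere of radius r = 0.0959 m (within the shell material, 0.0745 m < r < 0.151 m).
Only the shell between 0.0745 m and r is enclosed: Q_enc = ρ·(4π/3)(r³ − a³) = (4.69×10^-4)·(4π/3)·((0.0959)³ − (0.0745)³) = 9.203e-7 C.
By Gauss's law, ∮E·dA = E·4πr² = Q_enc/ε₀.
E = k|Q_enc|/r² = (8.99×10^9)(9.203×10^-7)/(0.0959)² = 9.00×10^5 N/C.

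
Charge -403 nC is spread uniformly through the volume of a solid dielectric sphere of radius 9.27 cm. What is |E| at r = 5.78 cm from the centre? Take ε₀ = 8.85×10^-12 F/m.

E ≈ 2.63×10^5 V/m

Symmetry ⇒ E = E(r) r̂. Gaussian sphere of radius r = 5.78 cm (r < R).
For a uniform sphere the enclosed fraction is (r/R)³, so Q_enc = (-403 nC)(0.0578/0.0927)³ = -9.769×10^-8 C.
Gauss's law: E·4πr² = Q_enc/ε₀.
E = |Q_enc|/(4πε₀r²) = (9.769e-8)/(4π·8.85×10^-12·(0.0578)²) = 2.63×10^5 N/C.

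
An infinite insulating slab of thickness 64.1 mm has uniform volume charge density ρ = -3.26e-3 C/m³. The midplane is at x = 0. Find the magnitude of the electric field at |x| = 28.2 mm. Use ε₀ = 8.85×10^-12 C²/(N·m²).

By symmetry E is perpendicular to the slab. A Gaussian pillbox from −28.2 mm to +28.2 mm (face area A) lies entirely within the slab.
Q_enc = ρ·(2x)·A and flux = 2EA, so 2EA = 2ρxA/ε₀ ⇒ E = |ρ|x/ε₀.
E = (3.26×10^-3)(0.0282)/(8.85×10^-12) = 1.04×10^7 N/C.

|E| = 1.04×10^7 N/C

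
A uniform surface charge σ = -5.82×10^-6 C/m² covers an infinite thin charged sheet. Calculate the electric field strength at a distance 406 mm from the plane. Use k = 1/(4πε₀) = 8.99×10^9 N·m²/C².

The symmetry is planar: E is normal to the sheet and the same magnitude on both sides. Take a pillbox straddling the sheet with end-cap area A.
Only the two end caps contribute flux: Φ = 2EA. With Q_enc = σA, Gauss's law gives E = |σ|/(2ε₀).
E = 2πk|σ| = 2π(8.99×10^9)(5.82×10^-6) = 3.29×10^5 N/C.

|E| ≈ 3.29e5 V/m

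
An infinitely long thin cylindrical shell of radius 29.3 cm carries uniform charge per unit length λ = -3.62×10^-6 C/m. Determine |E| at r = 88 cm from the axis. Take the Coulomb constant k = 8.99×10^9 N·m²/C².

By cylindrical symmetry E is radial; use a coaxial Gaussian cylinder of radius 88 cm and length L (r > 29.3 cm).
The full line charge is enclosed: λ_enc = -3.62e-6 C/m.
Applying ∮E·dA = Q_enc/ε₀ with the end caps contributing no flux:
E = 2k|λ_enc|/r = 2(8.99×10^9)(3.62×10^-6)/(0.88) = 7.40e4 N/C.

7.40×10^4 N/C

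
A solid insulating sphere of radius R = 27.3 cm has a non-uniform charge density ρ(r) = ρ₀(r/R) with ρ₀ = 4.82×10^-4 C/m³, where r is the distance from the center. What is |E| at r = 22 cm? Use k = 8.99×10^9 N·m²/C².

Symmetry ⇒ E = E(r) r̂. Gaussian sphere of radius r = 22 cm (r < R).
Integrate the density: Q_enc = 4π ∫₀^r ρ₀(r'/R)^1 r'² dr' = 4πρ₀ r^4/(4·R) = 1.299×10^-5 C.
Since E is radial and uniform over the Gaussian sphere, Φ = E·4πr² = Q_enc/ε₀.
E = k|Q_enc|/r² = (8.99×10^9)(1.299×10^-5)/(0.22)² = 2.41×10^6 N/C.

|E| = 2.41×10^6 V/m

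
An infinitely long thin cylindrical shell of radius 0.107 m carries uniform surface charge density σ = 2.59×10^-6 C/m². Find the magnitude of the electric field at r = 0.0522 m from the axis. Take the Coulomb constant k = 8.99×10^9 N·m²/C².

E = 0 (no enclosed charge)

Choose a coaxial cylinder of radius r = 0.0522 m (arbitrary length L) as the Gaussian surface (r < 0.107 m, inside the shell).
All the surface charge lies outside this cylinder: Q_enc = 0, hence E = 0.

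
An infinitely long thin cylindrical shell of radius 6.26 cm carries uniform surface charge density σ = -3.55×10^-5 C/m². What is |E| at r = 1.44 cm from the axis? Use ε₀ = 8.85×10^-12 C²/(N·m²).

Coaxial Gaussian cylinder, radius r = 1.44 cm, length L (r < 6.26 cm, inside the shell).
All the surface charge lies outside this cylinder: Q_enc = 0, hence E = 0.

E = 0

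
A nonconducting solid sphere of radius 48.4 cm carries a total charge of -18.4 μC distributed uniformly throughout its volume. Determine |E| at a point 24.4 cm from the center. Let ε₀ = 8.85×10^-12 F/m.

By spherical symmetry E is radial; choose a Gaussian sphere of radius r = 24.4 cm (r < R).
Only the charge within r is enclosed: Q_enc = Q·(r/R)³ = (-18.4 μC)·(24.4 cm/48.4 cm)³ = -2.357×10^-6 C.
Since E is radial and uniform over the Gaussian sphere, Φ = E·4πr² = Q_enc/ε₀.
E = |Q_enc|/(4πε₀r²) = (2.357×10^-6)/(4π·8.85×10^-12·(0.244)²) = 3.56×10^5 N/C.

|E| = 3.56e5 N/C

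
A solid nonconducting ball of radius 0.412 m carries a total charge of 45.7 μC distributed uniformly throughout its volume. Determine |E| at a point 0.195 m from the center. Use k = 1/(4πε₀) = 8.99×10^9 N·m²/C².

1.15×10^6 V/m

Take a concentric spherical Gaussian surface of radius r = 0.195 m (r < R).
For a uniform sphere the enclosed fraction is (r/R)³, so Q_enc = (45.7 μC)(0.195/0.412)³ = 4.845e-6 C.
Applying ∮E·dA = Q_enc/ε₀ with Φ = E(4πr²):
E = k|Q_enc|/r² = (8.99×10^9)(4.845×10^-6)/(0.195)² = 1.15×10^6 N/C.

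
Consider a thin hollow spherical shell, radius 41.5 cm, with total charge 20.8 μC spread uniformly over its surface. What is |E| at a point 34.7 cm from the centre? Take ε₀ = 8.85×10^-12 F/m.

|E| = 0 N/C

By spherical symmetry E is radial; choose a Gaussian sphere of radius r = 34.7 cm (inside the shell, r < 41.5 cm).
All the charge is outside the Gaussian surface: Q_enc = 0, hence E = 0 everywhere inside the shell.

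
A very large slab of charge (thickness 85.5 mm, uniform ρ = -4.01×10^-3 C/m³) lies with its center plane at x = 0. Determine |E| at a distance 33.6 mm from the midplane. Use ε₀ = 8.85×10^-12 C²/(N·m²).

By symmetry E is perpendicular to the slab. A Gaussian pillbox from −33.6 mm to +33.6 mm (face area A) lies entirely within the slab.
Q_enc = ρ·(2x)·A and flux = 2EA, so 2EA = 2ρxA/ε₀ ⇒ E = |ρ|x/ε₀.
E = (4.01×10^-3)(0.0336)/(8.85×10^-12) = 1.52×10^7 N/C.

|E| ≈ 1.52×10^7 V/m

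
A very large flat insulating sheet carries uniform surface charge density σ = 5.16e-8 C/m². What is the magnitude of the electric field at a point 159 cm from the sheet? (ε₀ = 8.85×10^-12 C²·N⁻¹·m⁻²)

By planar symmetry E is perpendicular to the sheet and uniform; use a Gaussian pillbox with flat faces of area A on each side of the sheet.
Only the two end caps contribute flux: Φ = 2EA. With Q_enc = σA, Gauss's law gives E = |σ|/(2ε₀).
E = |σ|/(2ε₀) = (5.16e-8)/(2·8.85×10^-12) = 2.92e3 N/C.

E ≈ 2.92×10^3 V/m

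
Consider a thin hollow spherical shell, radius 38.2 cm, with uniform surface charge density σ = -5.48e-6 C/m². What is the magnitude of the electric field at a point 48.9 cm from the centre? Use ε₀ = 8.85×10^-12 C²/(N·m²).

Symmetry ⇒ E = E(r) r̂. Gaussian sphere of radius r = 48.9 cm (r > 38.2 cm).
The entire shell is enclosed: Q_enc = σ·4πR² = (-5.48×10^-6)·4π·(0.382)² = -1.005×10^-5 C.
By Gauss's law, ∮E·dA = E·4πr² = Q_enc/ε₀.
E = |Q_enc|/(4πε₀r²) = (1.005e-5)/(4π·8.85×10^-12·(0.489)²) = 3.78×10^5 N/C.

3.78e5 N/C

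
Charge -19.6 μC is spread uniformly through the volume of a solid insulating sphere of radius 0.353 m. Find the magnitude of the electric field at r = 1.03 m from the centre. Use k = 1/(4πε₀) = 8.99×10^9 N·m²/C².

E ≈ 1.66×10^5 N/C

Symmetry ⇒ E = E(r) r̂. Gaussian sphere of radius r = 1.03 m (r > R, so the entire charge is enclosed).
Q_enc = -19.6 μC = -1.96×10^-5 C.
By Gauss's law, ∮E·dA = E·4πr² = Q_enc/ε₀.
E = k|Q_enc|/r² = (8.99×10^9)(1.96×10^-5)/(1.03)² = 1.66×10^5 N/C.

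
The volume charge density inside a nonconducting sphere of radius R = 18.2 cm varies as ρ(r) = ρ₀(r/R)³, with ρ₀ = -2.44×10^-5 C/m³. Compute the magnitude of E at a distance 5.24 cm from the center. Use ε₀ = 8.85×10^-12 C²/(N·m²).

|E| ≈ 575 V/m

Symmetry ⇒ E = E(r) r̂. Gaussian sphere of radius r = 5.24 cm (r < R).
Integrate the density: Q_enc = 4π ∫₀^r ρ₀(r'/R)^3 r'² dr' = 4πρ₀ r^6/(6·R³) = -1.755e-10 C.
Gauss's law: E·4πr² = Q_enc/ε₀.
E = |Q_enc|/(4πε₀r²) = (1.755×10^-10)/(4π·8.85×10^-12·(0.0524)²) = 575 N/C.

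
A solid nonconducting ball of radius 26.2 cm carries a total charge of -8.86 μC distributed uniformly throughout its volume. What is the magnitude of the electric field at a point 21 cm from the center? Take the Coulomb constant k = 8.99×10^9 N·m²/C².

Symmetry ⇒ E = E(r) r̂. Gaussian sphere of radius r = 21 cm (r < R).
For a uniform sphere the enclosed fraction is (r/R)³, so Q_enc = (-8.86 μC)(0.21/0.262)³ = -4.562×10^-6 C.
Applying ∮E·dA = Q_enc/ε₀ with Φ = E(4πr²):
E = k|Q_enc|/r² = (8.99×10^9)(4.562×10^-6)/(0.21)² = 9.30×10^5 N/C.

|E| = 9.30×10^5 N/C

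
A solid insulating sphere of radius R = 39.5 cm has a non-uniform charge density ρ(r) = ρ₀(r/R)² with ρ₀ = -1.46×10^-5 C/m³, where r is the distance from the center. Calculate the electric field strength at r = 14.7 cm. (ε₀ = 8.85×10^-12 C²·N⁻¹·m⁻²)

Use a concentric Gaussian sphere at r = 14.7 cm (r < R).
Q_enc = ∫₀^r ρ(r')·4πr'² dr' = (4πρ₀/R²) ∫₀^r r'^4 dr' = 4πρ₀ r^5/(5·R²) = -1.614×10^-8 C.
Applying ∮E·dA = Q_enc/ε₀ with Φ = E(4πr²):
E = |Q_enc|/(4πε₀r²) = (1.614×10^-8)/(4π·8.85×10^-12·(0.147)²) = 6.72e3 N/C.

|E| ≈ 6.72×10^3 V/m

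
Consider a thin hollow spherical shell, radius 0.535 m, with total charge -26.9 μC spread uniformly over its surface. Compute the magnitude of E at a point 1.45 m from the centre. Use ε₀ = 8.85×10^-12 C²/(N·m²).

1.15×10^5 V/m

Symmetry ⇒ E = E(r) r̂. Gaussian sphere of radius r = 1.45 m (r > 0.535 m).
The entire shell is enclosed: Q_enc = -2.69e-5 C.
Gauss's law: E·4πr² = Q_enc/ε₀.
E = |Q_enc|/(4πε₀r²) = (2.69e-5)/(4π·8.85×10^-12·(1.45)²) = 1.15×10^5 N/C.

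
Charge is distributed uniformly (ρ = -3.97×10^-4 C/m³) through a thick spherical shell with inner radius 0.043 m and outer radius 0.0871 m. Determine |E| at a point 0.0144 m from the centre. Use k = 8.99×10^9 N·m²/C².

|E| = 0 V/m

Use a concentric Gaussian sphere at r = 0.0144 m (r < 0.043 m, inside the empty cavity).
No charge is enclosed, so by Gauss's law E·4πr² = 0 ⇒ E = 0.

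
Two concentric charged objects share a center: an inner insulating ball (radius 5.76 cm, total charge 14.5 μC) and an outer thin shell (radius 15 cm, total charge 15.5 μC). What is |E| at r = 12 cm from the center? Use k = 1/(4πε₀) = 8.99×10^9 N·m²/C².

|E| ≈ 9.05×10^6 N/C

Take a concentric spherical Gaussian surface of radius r = 12 cm (between the bodies, 5.76 cm < r < 15 cm).
The shell at 15 cm lies outside the Gaussian surface, so Q_enc = 14.5 μC = 1.45×10^-5 C.
Since E is radial and uniform over the Gaussian sphere, Φ = E·4πr² = Q_enc/ε₀.
E = k|Q_enc|/r² = (8.99×10^9)(1.45e-5)/(0.12)² = 9.05e6 N/C.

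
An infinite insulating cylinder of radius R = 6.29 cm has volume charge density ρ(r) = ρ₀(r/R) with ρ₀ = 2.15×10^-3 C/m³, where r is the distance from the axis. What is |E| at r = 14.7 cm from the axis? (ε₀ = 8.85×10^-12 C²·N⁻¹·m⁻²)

E = 2.18×10^6 N/C

Take a coaxial cylindrical Gaussian surface of radius r = 14.7 cm and length L (r > R, full charge per length enclosed).
λ_enc = 2π ∫₀^R ρ₀(r'/R)^1 r' dr' = 2πρ₀R²/3 = 1.782e-5 C/m.
By Gauss's law (flux through the curved wall only), E·2πrL = λ_enc L/ε₀.
E = |λ_enc|/(2πε₀r) = (1.782×10^-5)/(2π·8.85×10^-12·0.147) = 2.18e6 N/C.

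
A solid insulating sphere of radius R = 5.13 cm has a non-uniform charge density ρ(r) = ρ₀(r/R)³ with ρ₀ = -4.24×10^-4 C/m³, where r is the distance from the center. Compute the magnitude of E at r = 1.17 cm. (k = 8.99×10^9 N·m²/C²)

1.11×10^3 V/m

Take a concentric spherical Gaussian surface of radius r = 1.17 cm (r < R).
Integrate the density: Q_enc = 4π ∫₀^r ρ₀(r'/R)^3 r'² dr' = 4πρ₀ r^6/(6·R³) = -1.687e-11 C.
By Gauss's law, ∮E·dA = E·4πr² = Q_enc/ε₀.
E = k|Q_enc|/r² = (8.99×10^9)(1.687e-11)/(0.0117)² = 1.11×10^3 N/C.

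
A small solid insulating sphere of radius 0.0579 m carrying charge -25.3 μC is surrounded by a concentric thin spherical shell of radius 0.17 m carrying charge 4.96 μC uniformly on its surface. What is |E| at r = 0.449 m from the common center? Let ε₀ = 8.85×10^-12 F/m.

Take a concentric spherical Gaussian surface of radius r = 0.449 m (r > 0.17 m, enclosing both).
Q_enc = (-25.3 μC) + (4.96 μC) = -2.034×10^-5 C.
Since E is radial and uniform over the Gaussian sphere, Φ = E·4πr² = Q_enc/ε₀.
E = |Q_enc|/(4πε₀r²) = (2.034e-5)/(4π·8.85×10^-12·(0.449)²) = 9.07e5 N/C.

E = 9.07×10^5 N/C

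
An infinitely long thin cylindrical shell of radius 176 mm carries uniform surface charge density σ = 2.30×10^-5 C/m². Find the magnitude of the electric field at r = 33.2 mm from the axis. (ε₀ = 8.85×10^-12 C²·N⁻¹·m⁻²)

E = 0 (no enclosed charge)

By cylindrical symmetry E is radial; use a coaxial Gaussian cylinder of radius 33.2 mm and length L (r < 176 mm, inside the shell).
All the surface charge lies outside this cylinder: Q_enc = 0, hence E = 0.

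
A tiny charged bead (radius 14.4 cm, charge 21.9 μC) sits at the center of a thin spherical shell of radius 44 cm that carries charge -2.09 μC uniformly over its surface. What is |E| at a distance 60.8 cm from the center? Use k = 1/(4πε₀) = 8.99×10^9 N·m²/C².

Symmetry ⇒ E = E(r) r̂. Gaussian sphere of radius r = 60.8 cm (r > 44 cm, enclosing both).
Q_enc = (21.9 μC) + (-2.09 μC) = 1.981×10^-5 C.
Applying ∮E·dA = Q_enc/ε₀ with Φ = E(4πr²):
E = k|Q_enc|/r² = (8.99×10^9)(1.981×10^-5)/(0.608)² = 4.82×10^5 N/C.

|E| ≈ 4.82×10^5 N/C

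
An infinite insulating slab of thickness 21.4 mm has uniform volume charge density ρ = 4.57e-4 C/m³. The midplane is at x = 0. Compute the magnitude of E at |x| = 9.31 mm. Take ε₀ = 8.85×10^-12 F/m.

E = 4.81e5 N/C

By symmetry E is perpendicular to the slab. A Gaussian pillbox from −9.31 mm to +9.31 mm (face area A) lies entirely within the slab.
Q_enc = ρ·(2x)·A and flux = 2EA, so 2EA = 2ρxA/ε₀ ⇒ E = |ρ|x/ε₀.
E = (4.57×10^-4)(0.00931)/(8.85×10^-12) = 4.81e5 N/C.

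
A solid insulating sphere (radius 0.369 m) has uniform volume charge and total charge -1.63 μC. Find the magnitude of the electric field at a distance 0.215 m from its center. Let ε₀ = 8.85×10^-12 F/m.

Symmetry ⇒ E = E(r) r̂. Gaussian sphere of radius r = 0.215 m (r < R).
Only the charge within r is enclosed: Q_enc = Q·(r/R)³ = (-1.63 μC)·(0.215 m/0.369 m)³ = -3.224e-7 C.
Gauss's law: E·4πr² = Q_enc/ε₀.
E = |Q_enc|/(4πε₀r²) = (3.224×10^-7)/(4π·8.85×10^-12·(0.215)²) = 6.27e4 N/C.

E = 6.27e4 V/m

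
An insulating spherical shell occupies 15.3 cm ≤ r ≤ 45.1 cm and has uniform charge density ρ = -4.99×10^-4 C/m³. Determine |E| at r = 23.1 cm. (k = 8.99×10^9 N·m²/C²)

Use a concentric Gaussian sphere at r = 23.1 cm (within the shell material, 15.3 cm < r < 45.1 cm).
Only the shell between 15.3 cm and r is enclosed: Q_enc = ρ·(4π/3)(r³ − a³) = (-4.99×10^-4)·(4π/3)·((0.231)³ − (0.153)³) = -1.828e-5 C.
Applying ∮E·dA = Q_enc/ε₀ with Φ = E(4πr²):
E = k|Q_enc|/r² = (8.99×10^9)(1.828×10^-5)/(0.231)² = 3.08×10^6 N/C.

|E| = 3.08×10^6 N/C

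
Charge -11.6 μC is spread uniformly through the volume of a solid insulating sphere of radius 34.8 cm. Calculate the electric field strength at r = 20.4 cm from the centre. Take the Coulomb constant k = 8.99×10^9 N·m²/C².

Take a concentric spherical Gaussian surface of radius r = 20.4 cm (r < R).
For a uniform sphere the enclosed fraction is (r/R)³, so Q_enc = (-11.6 μC)(0.204/0.348)³ = -2.337×10^-6 C.
Applying ∮E·dA = Q_enc/ε₀ with Φ = E(4πr²):
E = k|Q_enc|/r² = (8.99×10^9)(2.337×10^-6)/(0.204)² = 5.05×10^5 N/C.

5.05e5 V/m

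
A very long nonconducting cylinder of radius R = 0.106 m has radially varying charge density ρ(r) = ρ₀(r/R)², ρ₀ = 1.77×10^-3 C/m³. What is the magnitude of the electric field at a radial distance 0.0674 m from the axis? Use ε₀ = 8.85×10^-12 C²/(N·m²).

Take a coaxial cylindrical Gaussian surface of radius r = 0.0674 m and length L (r < R).
λ_enc = ∫₀^r ρ(r')·2πr' dr' = (2πρ₀/R²)·r^4/4 = 5.106×10^-6 C/m.
Since E is radial and uniform over the curved surface, Φ = E·2πrL = Q_enc/ε₀ = λ_enc L/ε₀.
E = |λ_enc|/(2πε₀r) = (5.106×10^-6)/(2π·8.85×10^-12·0.0674) = 1.36×10^6 N/C.

E ≈ 1.36e6 N/C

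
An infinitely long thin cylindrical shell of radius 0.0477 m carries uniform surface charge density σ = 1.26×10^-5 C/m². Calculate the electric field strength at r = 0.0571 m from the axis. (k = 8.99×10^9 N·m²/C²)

|E| = 1.19×10^6 V/m

Coaxial Gaussian cylinder, radius r = 0.0571 m, length L (r > 0.0477 m).
The whole shell is enclosed: λ_enc = σ·2πR = (1.26×10^-5)·2π·(0.0477) = 3.776e-6 C/m.
Applying ∮E·dA = Q_enc/ε₀ with the end caps contributing no flux:
E = 2k|λ_enc|/r = 2(8.99×10^9)(3.776×10^-6)/(0.0571) = 1.19×10^6 N/C.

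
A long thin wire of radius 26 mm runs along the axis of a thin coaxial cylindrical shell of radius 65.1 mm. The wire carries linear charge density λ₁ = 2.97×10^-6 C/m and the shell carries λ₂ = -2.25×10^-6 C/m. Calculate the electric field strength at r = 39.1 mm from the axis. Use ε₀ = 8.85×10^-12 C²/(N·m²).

E = 1.37e6 V/m

Take a coaxial cylindrical Gaussian surface of radius r = 39.1 mm and length L (between the conductors, 26 mm < r < 65.1 mm).
Only the inner wire is enclosed; the outer shell contributes nothing inside itself. λ_enc = λ₁ = 2.97×10^-6 C/m.
Gauss's law: E·2πrL = λ_enc L/ε₀.
E = |λ_enc|/(2πε₀r) = (2.97×10^-6)/(2π·8.85×10^-12·0.0391) = 1.37e6 N/C.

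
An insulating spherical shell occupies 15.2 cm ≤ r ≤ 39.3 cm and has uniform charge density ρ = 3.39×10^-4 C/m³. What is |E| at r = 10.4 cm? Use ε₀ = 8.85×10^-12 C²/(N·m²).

Use a concentric Gaussian sphere at r = 10.4 cm (r < 15.2 cm, inside the empty cavity).
Q_enc = 0 (all charge lies at larger r); Gauss's law gives E = 0.

E = 0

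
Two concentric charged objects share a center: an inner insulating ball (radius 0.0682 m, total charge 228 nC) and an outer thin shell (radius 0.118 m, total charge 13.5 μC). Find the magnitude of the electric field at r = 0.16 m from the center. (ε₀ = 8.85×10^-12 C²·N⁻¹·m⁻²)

Symmetry ⇒ E = E(r) r̂. Gaussian sphere of radius r = 0.16 m (r > 0.118 m, enclosing both).
Q_enc = (228 nC) + (13.5 μC) = 1.373×10^-5 C.
Applying ∮E·dA = Q_enc/ε₀ with Φ = E(4πr²):
E = |Q_enc|/(4πε₀r²) = (1.373e-5)/(4π·8.85×10^-12·(0.16)²) = 4.82×10^6 N/C.

|E| ≈ 4.82×10^6 N/C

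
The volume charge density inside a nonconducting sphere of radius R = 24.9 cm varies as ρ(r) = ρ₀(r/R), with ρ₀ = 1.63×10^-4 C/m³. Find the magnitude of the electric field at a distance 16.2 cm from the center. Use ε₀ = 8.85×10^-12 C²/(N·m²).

E ≈ 4.85×10^5 V/m

By spherical symmetry E is radial; choose a Gaussian sphere of radius r = 16.2 cm (r < R).
Integrate the density: Q_enc = 4π ∫₀^r ρ₀(r'/R)^1 r'² dr' = 4πρ₀ r^4/(4·R) = 1.416×10^-6 C.
Since E is radial and uniform over the Gaussian sphere, Φ = E·4πr² = Q_enc/ε₀.
E = |Q_enc|/(4πε₀r²) = (1.416×10^-6)/(4π·8.85×10^-12·(0.162)²) = 4.85×10^5 N/C.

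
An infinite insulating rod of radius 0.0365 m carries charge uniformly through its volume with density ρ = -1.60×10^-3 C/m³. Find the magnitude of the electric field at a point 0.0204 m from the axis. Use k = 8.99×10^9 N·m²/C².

1.84×10^6 V/m

By cylindrical symmetry E is radial; use a coaxial Gaussian cylinder of radius 0.0204 m and length L (r < R).
Enclosed charge per unit length: λ_enc = ρ·πr² = (-1.60×10^-3)π(0.0204)² = -2.092×10^-6 C/m.
Gauss's law: E·2πrL = λ_enc L/ε₀.
E = 2k|λ_enc|/r = 2(8.99×10^9)(2.092e-6)/(0.0204) = 1.84×10^6 N/C.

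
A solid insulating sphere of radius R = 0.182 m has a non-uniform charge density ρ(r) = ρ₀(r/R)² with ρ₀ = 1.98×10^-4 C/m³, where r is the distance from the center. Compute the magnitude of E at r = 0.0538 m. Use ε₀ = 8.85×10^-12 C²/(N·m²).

E = 2.10×10^4 N/C

Symmetry ⇒ E = E(r) r̂. Gaussian sphere of radius r = 0.0538 m (r < R).
Q_enc = ∫₀^r ρ(r')·4πr'² dr' = (4πρ₀/R²) ∫₀^r r'^4 dr' = 4πρ₀ r^5/(5·R²) = 6.771e-9 C.
Since E is radial and uniform over the Gaussian sphere, Φ = E·4πr² = Q_enc/ε₀.
E = |Q_enc|/(4πε₀r²) = (6.771e-9)/(4π·8.85×10^-12·(0.0538)²) = 2.10×10^4 N/C.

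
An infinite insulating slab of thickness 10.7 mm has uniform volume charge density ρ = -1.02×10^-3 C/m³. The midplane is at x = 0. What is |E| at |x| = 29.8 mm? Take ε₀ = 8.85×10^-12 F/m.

The point |x| = 29.8 mm lies outside the slab (half-thickness 0.00535 m). A symmetric pillbox spanning the full slab encloses Q_enc = ρ·d·A.
Flux = 2EA ⇒ E = |ρ|d/(2ε₀), independent of distance outside.
E = (1.02e-3)(0.0107)/(2·8.85×10^-12) = 6.17×10^5 N/C.

|E| = 6.17e5 V/m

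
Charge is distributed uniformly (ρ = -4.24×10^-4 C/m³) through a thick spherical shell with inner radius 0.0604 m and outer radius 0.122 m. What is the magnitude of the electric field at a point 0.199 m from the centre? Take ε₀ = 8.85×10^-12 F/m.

E = 6.43e5 V/m

Use a concentric Gaussian sphere at r = 0.199 m (r > 0.122 m, enclosing the whole shell).
Q_enc = ρ·(4π/3)(b³ − a³) = (-4.24×10^-4)·(4π/3)·((0.122)³ − (0.0604)³) = -2.834e-6 C.
Applying ∮E·dA = Q_enc/ε₀ with Φ = E(4πr²):
E = |Q_enc|/(4πε₀r²) = (2.834e-6)/(4π·8.85×10^-12·(0.199)²) = 6.43×10^5 N/C.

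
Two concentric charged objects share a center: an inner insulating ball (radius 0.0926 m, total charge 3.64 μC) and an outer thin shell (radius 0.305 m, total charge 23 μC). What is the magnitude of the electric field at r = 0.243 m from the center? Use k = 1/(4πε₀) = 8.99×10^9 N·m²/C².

By spherical symmetry E is radial; choose a Gaussian sphere of radius r = 0.243 m (between the bodies, 0.0926 m < r < 0.305 m).
Only the inner charge is enclosed; the outer shell contributes nothing inside itself. Q_enc = 3.64 μC = 3.64×10^-6 C.
Since E is radial and uniform over the Gaussian sphere, Φ = E·4πr² = Q_enc/ε₀.
E = k|Q_enc|/r² = (8.99×10^9)(3.64e-6)/(0.243)² = 5.54×10^5 N/C.

|E| ≈ 5.54×10^5 V/m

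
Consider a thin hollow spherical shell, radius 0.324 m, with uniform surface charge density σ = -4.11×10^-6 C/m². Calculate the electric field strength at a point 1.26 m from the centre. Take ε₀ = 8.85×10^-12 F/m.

E ≈ 3.07×10^4 N/C

Take a concentric spherical Gaussian surface of radius r = 1.26 m (r > 0.324 m).
The entire shell is enclosed: Q_enc = σ·4πR² = (-4.11×10^-6)·4π·(0.324)² = -5.422×10^-6 C.
Gauss's law: E·4πr² = Q_enc/ε₀.
E = |Q_enc|/(4πε₀r²) = (5.422e-6)/(4π·8.85×10^-12·(1.26)²) = 3.07e4 N/C.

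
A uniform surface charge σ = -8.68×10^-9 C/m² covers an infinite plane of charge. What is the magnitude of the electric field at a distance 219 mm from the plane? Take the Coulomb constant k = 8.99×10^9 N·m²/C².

Choose a cylindrical pillbox piercing the sheet, end faces (area A) parallel to it.
Flux Φ = 2EA and Q_enc = σA, so 2EA = σA/ε₀ ⇒ E = |σ|/(2ε₀), independent of distance.
E = 2πk|σ| = 2π(8.99×10^9)(8.68×10^-9) = 490 N/C.

|E| ≈ 490 N/C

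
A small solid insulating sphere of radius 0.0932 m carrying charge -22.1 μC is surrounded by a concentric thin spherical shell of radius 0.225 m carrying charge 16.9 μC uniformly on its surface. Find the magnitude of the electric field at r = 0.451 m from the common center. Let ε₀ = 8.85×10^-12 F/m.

By spherical symmetry E is radial; choose a Gaussian sphere of radius r = 0.451 m (r > 0.225 m, enclosing both).
Q_enc = (-22.1 μC) + (16.9 μC) = -5.20e-6 C.
Gauss's law: E·4πr² = Q_enc/ε₀.
E = |Q_enc|/(4πε₀r²) = (5.20e-6)/(4π·8.85×10^-12·(0.451)²) = 2.30×10^5 N/C.

|E| ≈ 2.30e5 N/C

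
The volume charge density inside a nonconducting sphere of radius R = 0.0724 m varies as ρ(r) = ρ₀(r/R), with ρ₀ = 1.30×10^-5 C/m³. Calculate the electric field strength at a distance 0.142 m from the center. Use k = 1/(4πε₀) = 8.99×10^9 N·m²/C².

E = 6.91×10^3 N/C

Symmetry ⇒ E = E(r) r̂. Gaussian sphere of radius r = 0.142 m (r > R, all charge enclosed).
Q_enc = 4π ∫₀^R ρ₀(r'/R)^1 r'² dr' = 4πρ₀R³/4 = 1.55e-8 C.
By Gauss's law, ∮E·dA = E·4πr² = Q_enc/ε₀.
E = k|Q_enc|/r² = (8.99×10^9)(1.55e-8)/(0.142)² = 6.91e3 N/C.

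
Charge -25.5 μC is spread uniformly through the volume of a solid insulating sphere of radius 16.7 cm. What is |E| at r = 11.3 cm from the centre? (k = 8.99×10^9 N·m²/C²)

5.56e6 N/C

Take a concentric spherical Gaussian surface of radius r = 11.3 cm (r < R).
For a uniform sphere the enclosed fraction is (r/R)³, so Q_enc = (-25.5 μC)(0.113/0.167)³ = -7.90×10^-6 C.
Applying ∮E·dA = Q_enc/ε₀ with Φ = E(4πr²):
E = k|Q_enc|/r² = (8.99×10^9)(7.90×10^-6)/(0.113)² = 5.56e6 N/C.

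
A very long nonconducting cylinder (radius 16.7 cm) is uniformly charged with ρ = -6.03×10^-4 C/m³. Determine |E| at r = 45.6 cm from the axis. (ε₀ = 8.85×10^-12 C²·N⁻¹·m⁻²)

E ≈ 2.08×10^6 N/C

By cylindrical symmetry E is radial; use a coaxial Gaussian cylinder of radius 45.6 cm and length L (r > 16.7 cm, full cross-section enclosed).
λ_enc = ρ·πR² = (-6.03×10^-4)π(0.167)² = -5.283e-5 C/m.
Since E is radial and uniform over the curved surface, Φ = E·2πrL = Q_enc/ε₀ = λ_enc L/ε₀.
E = |λ_enc|/(2πε₀r) = (5.283e-5)/(2π·8.85×10^-12·0.456) = 2.08e6 N/C.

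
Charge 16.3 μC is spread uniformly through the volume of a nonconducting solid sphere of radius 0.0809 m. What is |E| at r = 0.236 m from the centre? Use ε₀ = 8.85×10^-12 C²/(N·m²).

Use a concentric Gaussian sphere at r = 0.236 m (r > R, so the entire charge is enclosed).
Q_enc = 16.3 μC = 1.63×10^-5 C.
Since E is radial and uniform over the Gaussian sphere, Φ = E·4πr² = Q_enc/ε₀.
E = |Q_enc|/(4πε₀r²) = (1.63e-5)/(4π·8.85×10^-12·(0.236)²) = 2.63×10^6 N/C.

E = 2.63×10^6 N/C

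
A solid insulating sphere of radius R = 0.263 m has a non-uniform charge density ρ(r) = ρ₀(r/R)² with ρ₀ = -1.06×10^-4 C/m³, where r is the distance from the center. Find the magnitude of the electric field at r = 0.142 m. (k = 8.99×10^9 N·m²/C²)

Take a concentric spherical Gaussian surface of radius r = 0.142 m (r < R).
Integrate the density: Q_enc = 4π ∫₀^r ρ₀(r'/R)^2 r'² dr' = 4πρ₀ r^5/(5·R²) = -2.224×10^-7 C.
Gauss's law: E·4πr² = Q_enc/ε₀.
E = k|Q_enc|/r² = (8.99×10^9)(2.224×10^-7)/(0.142)² = 9.91×10^4 N/C.

9.91×10^4 V/m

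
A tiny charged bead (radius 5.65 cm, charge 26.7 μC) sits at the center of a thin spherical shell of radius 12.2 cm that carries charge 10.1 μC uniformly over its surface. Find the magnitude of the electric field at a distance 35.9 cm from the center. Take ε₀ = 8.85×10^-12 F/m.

Use a concentric Gaussian sphere at r = 35.9 cm (r > 12.2 cm, enclosing both).
Q_enc = (26.7 μC) + (10.1 μC) = 3.68×10^-5 C.
Gauss's law: E·4πr² = Q_enc/ε₀.
E = |Q_enc|/(4πε₀r²) = (3.68×10^-5)/(4π·8.85×10^-12·(0.359)²) = 2.57×10^6 N/C.

2.57×10^6 N/C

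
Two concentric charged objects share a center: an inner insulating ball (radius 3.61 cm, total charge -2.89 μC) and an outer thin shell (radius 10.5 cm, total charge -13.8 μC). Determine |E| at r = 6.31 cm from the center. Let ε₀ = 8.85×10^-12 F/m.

Symmetry ⇒ E = E(r) r̂. Gaussian sphere of radius r = 6.31 cm (between the bodies, 3.61 cm < r < 10.5 cm).
The shell at 10.5 cm lies outside the Gaussian surface, so Q_enc = -2.89 μC = -2.89×10^-6 C.
Since E is radial and uniform over the Gaussian sphere, Φ = E·4πr² = Q_enc/ε₀.
E = |Q_enc|/(4πε₀r²) = (2.89e-6)/(4π·8.85×10^-12·(0.0631)²) = 6.53×10^6 N/C.

6.53×10^6 N/C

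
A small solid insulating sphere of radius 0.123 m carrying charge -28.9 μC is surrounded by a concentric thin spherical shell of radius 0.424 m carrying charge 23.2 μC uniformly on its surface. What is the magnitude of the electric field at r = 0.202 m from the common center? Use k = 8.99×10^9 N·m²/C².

|E| ≈ 6.37×10^6 N/C

Symmetry ⇒ E = E(r) r̂. Gaussian sphere of radius r = 0.202 m (between the bodies, 0.123 m < r < 0.424 m).
The shell at 0.424 m lies outside the Gaussian surface, so Q_enc = -28.9 μC = -2.89×10^-5 C.
Since E is radial and uniform over the Gaussian sphere, Φ = E·4πr² = Q_enc/ε₀.
E = k|Q_enc|/r² = (8.99×10^9)(2.89e-5)/(0.202)² = 6.37e6 N/C.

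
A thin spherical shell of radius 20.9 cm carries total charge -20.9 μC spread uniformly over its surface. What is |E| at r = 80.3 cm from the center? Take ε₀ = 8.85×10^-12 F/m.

2.91×10^5 N/C

Symmetry ⇒ E = E(r) r̂. Gaussian sphere of radius r = 80.3 cm (r > 20.9 cm).
The entire shell is enclosed: Q_enc = -2.09×10^-5 C.
Since E is radial and uniform over the Gaussian sphere, Φ = E·4πr² = Q_enc/ε₀.
E = |Q_enc|/(4πε₀r²) = (2.09×10^-5)/(4π·8.85×10^-12·(0.803)²) = 2.91e5 N/C.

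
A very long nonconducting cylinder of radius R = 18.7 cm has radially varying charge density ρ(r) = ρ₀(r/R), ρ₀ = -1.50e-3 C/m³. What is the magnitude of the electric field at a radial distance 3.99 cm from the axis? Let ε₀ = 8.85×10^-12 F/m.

Take a coaxial cylindrical Gaussian surface of radius r = 3.99 cm and length L (r < R).
Integrating ρ over the cross-section to radius r: λ_enc = (2πρ₀/R) ∫₀^r r'^2 dr' = 2πρ₀ r^3/(3·R) = -1.067×10^-6 C/m.
Gauss's law: E·2πrL = λ_enc L/ε₀.
E = |λ_enc|/(2πε₀r) = (1.067×10^-6)/(2π·8.85×10^-12·0.0399) = 4.81×10^5 N/C.

|E| ≈ 4.81e5 N/C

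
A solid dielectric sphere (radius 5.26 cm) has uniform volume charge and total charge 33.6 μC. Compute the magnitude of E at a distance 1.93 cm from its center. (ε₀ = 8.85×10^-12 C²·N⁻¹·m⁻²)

4.01×10^7 N/C

Take a concentric spherical Gaussian surface of radius r = 1.93 cm (r < R).
For a uniform sphere the enclosed fraction is (r/R)³, so Q_enc = (33.6 μC)(0.0193/0.0526)³ = 1.66×10^-6 C.
Applying ∮E·dA = Q_enc/ε₀ with Φ = E(4πr²):
E = |Q_enc|/(4πε₀r²) = (1.66e-6)/(4π·8.85×10^-12·(0.0193)²) = 4.01e7 N/C.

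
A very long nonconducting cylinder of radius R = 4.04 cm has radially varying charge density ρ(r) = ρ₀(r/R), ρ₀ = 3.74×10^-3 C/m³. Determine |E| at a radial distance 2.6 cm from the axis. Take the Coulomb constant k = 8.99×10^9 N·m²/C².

2.36e6 V/m

Take a coaxial cylindrical Gaussian surface of radius r = 2.6 cm and length L (r < R).
λ_enc = ∫₀^r ρ(r')·2πr' dr' = (2πρ₀/R)·r^3/3 = 3.408×10^-6 C/m.
Since E is radial and uniform over the curved surface, Φ = E·2πrL = Q_enc/ε₀ = λ_enc L/ε₀.
E = 2k|λ_enc|/r = 2(8.99×10^9)(3.408×10^-6)/(0.026) = 2.36×10^6 N/C.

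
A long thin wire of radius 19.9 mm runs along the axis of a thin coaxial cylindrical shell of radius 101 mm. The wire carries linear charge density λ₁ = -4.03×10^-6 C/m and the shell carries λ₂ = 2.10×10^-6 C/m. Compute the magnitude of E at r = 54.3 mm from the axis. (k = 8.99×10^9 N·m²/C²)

1.33×10^6 N/C

Take a coaxial cylindrical Gaussian surface of radius r = 54.3 mm and length L (between the conductors, 19.9 mm < r < 101 mm).
The shell at 101 mm lies outside the Gaussian surface, so λ_enc = λ₁ = -4.03×10^-6 C/m.
By Gauss's law (flux through the curved wall only), E·2πrL = λ_enc L/ε₀.
E = 2k|λ_enc|/r = 2(8.99×10^9)(4.03×10^-6)/(0.0543) = 1.33×10^6 N/C.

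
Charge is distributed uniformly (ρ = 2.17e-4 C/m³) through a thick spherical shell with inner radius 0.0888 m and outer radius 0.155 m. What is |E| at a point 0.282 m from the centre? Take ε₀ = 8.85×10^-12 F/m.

Use a concentric Gaussian sphere at r = 0.282 m (r > 0.155 m, enclosing the whole shell).
Q_enc = ρ·(4π/3)(b³ − a³) = (2.17e-4)·(4π/3)·((0.155)³ − (0.0888)³) = 2.748×10^-6 C.
Since E is radial and uniform over the Gaussian sphere, Φ = E·4πr² = Q_enc/ε₀.
E = |Q_enc|/(4πε₀r²) = (2.748×10^-6)/(4π·8.85×10^-12·(0.282)²) = 3.11×10^5 N/C.

|E| ≈ 3.11e5 N/C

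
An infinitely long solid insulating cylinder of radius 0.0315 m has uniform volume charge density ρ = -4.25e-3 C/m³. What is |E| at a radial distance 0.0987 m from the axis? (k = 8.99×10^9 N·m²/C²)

|E| = 2.41×10^6 N/C

Coaxial Gaussian cylinder, radius r = 0.0987 m, length L (r > 0.0315 m, full cross-section enclosed).
λ_enc = ρ·πR² = (-4.25e-3)π(0.0315)² = -1.325×10^-5 C/m.
Since E is radial and uniform over the curved surface, Φ = E·2πrL = Q_enc/ε₀ = λ_enc L/ε₀.
E = 2k|λ_enc|/r = 2(8.99×10^9)(1.325×10^-5)/(0.0987) = 2.41×10^6 N/C.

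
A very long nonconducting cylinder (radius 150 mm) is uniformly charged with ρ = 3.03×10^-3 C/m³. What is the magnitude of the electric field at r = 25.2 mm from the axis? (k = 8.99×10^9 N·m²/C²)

Choose a coaxial cylinder of radius r = 25.2 mm (arbitrary length L) as the Gaussian surface (r < R).
Charge inside radius r per length L is ρ·πr²·L, so λ_enc = ρπr² = 6.045×10^-6 C/m.
By Gauss's law (flux through the curved wall only), E·2πrL = λ_enc L/ε₀.
E = 2k|λ_enc|/r = 2(8.99×10^9)(6.045×10^-6)/(0.0252) = 4.31e6 N/C.

E ≈ 4.31×10^6 V/m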